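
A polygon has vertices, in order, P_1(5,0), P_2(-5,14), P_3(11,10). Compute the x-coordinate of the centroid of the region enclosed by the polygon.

Apply the surveyor's formula. First the cross-terms c_i = x_i·y_{i+1} − x_{i+1}·y_i:
  70, -204, -50  ⇒  2A = -184, A = -92.
Then Σ (x_i + x_{i+1})·c_i = -2024, so x̄ = -2024 / (6·(-92)) = 11/3.

11/3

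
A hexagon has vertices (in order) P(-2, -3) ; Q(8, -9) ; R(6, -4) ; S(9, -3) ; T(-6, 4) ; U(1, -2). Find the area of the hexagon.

Apply Gauss's area formula: 2A = Σ (x_i·y_{i+1} − x_{i+1}·y_i), indices taken mod 6.
Σ = (42) + (22) + (18) + (18) + (8) + (-7) = 101
Area = |Σ|/2 = 50.5.

50.5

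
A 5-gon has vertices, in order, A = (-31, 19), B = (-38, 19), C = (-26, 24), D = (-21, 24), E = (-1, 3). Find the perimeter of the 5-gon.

|AB| = √((-7)² + (0)²) = √49 = 7
|BC| = √((12)² + (5)²) = √169 = 13
|CD| = √((5)² + (0)²) = √25 = 5
|DE| = √((20)² + (-21)²) = √841 = 29
|EA| = √((-30)² + (16)²) = √1156 = 34
Perimeter = 7 + 13 + 5 + 29 + 34 = 88.

88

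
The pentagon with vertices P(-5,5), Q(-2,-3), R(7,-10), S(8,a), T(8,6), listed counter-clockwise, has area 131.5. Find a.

1

Write out the shoelace sum; only the two edges meeting at S involve a:
2·Area = [(7·a − 8·(-10)) + (8·6 − 8·a)] + 136
       = -1·a + 264 = 263
⇒ a = 1.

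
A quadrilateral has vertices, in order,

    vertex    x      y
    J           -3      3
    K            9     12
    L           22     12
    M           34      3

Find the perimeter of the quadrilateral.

80

|JK| = √((12)² + (9)²) = √225 = 15
|KL| = √((13)² + (0)²) = √169 = 13
|LM| = √((12)² + (-9)²) = √225 = 15
|MJ| = √((-37)² + (0)²) = √1369 = 37
Perimeter = 15 + 13 + 15 + 37 = 80.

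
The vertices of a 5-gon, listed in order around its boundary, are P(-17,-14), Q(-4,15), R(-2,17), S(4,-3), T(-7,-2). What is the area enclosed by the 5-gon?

188

Apply Gauss's area formula: 2A = Σ (x_i·y_{i+1} − x_{i+1}·y_i), indices taken mod 5.
P→Q: (-17)(15) − (-4)(-14) = -311
Q→R: (-4)(17) − (-2)(15) = -38
R→S: (-2)(-3) − (4)(17) = -62
S→T: (4)(-2) − (-7)(-3) = -29
T→P: (-7)(-14) − (-17)(-2) = 64
Σ = -376
Area = |Σ|/2 = 188.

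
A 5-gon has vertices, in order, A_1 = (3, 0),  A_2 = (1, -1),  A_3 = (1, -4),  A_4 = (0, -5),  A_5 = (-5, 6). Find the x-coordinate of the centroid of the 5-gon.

Apply the shoelace formula. First the cross-terms c_i = x_i·y_{i+1} − x_{i+1}·y_i:
  -3, -3, -5, -25, -18  ⇒  2A = -54, A = -27.
Then Σ (x_i + x_{i+1})·c_i = 138, so x̄ = 138 / (6·(-27)) = -23/27.

-23/27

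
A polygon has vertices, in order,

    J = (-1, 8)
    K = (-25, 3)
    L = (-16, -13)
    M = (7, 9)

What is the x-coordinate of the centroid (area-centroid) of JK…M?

Apply the surveyor's formula. First the cross-terms c_i = x_i·y_{i+1} − x_{i+1}·y_i:
  197, 373, -53, 65  ⇒  2A = 582, A = 291.
Then Σ (x_i + x_{i+1})·c_i = -19548, so x̄ = -19548 / (6·291) = -1086/97.

-1086/97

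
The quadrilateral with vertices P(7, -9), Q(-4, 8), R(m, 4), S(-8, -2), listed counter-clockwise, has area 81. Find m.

-4

Write out the shoelace sum; only the two edges meeting at R involve m:
2·Area = [((-4)·4 − m·8) + (m·(-2) − (-8)·4)] + 106
       = -10·m + 122 = 162
⇒ m = -4.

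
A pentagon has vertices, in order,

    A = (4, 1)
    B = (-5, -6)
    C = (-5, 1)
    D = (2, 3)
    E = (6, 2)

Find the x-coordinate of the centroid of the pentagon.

Apply the shoelace formula. First the cross-terms c_i = x_i·y_{i+1} − x_{i+1}·y_i:
  -19, -35, -17, -14, -2  ⇒  2A = -87, A = -43.5.
Then Σ (x_i + x_{i+1})·c_i = 288, so x̄ = 288 / (6·(-43.5)) = -32/29.

-32/29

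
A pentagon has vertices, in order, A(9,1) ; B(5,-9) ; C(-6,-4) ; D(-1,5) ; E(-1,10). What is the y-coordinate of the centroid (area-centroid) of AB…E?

Apply the shoelace (surveyor's) formula. First the cross-terms c_i = x_i·y_{i+1} − x_{i+1}·y_i:
  -86, -74, -34, -5, -91  ⇒  2A = -290, A = -145.
Then Σ (y_i + y_{i+1})·c_i = 540, so ȳ = 540 / (6·(-145)) = -18/29.

-18/29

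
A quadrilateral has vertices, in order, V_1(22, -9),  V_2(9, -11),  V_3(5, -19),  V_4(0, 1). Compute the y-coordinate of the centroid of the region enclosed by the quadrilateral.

Apply Gauss's area formula. First the cross-terms c_i = x_i·y_{i+1} − x_{i+1}·y_i:
  -161, -116, 5, -22  ⇒  2A = -294, A = -147.
Then Σ (y_i + y_{i+1})·c_i = 6786, so ȳ = 6786 / (6·(-147)) = -377/49.

-377/49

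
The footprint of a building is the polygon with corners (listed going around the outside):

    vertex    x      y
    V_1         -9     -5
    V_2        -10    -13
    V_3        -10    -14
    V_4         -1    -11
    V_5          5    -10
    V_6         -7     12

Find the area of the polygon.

Apply Gauss's area formula: 2A = Σ (x_i·y_{i+1} − x_{i+1}·y_i), indices taken mod 6.
Cross-terms: 67, 10, 96, 65, -10, 143  ⇒  Σ = 371
Area = |Σ|/2 = 185.5.

185.5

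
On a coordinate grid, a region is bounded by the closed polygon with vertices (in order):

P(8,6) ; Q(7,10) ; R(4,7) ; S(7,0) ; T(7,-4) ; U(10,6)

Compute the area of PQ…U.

P→Q: (8)(10) − (7)(6) = 38
Q→R: (7)(7) − (4)(10) = 9
R→S: (4)(0) − (7)(7) = -49
S→T: (7)(-4) − (7)(0) = -28
T→U: (7)(6) − (10)(-4) = 82
U→P: (10)(6) − (8)(6) = 12
Σ = 64
Area = |Σ|/2 = 32.

32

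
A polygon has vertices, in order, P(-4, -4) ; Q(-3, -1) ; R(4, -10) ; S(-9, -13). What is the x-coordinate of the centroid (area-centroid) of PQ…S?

Apply Gauss's area formula. First the cross-terms c_i = x_i·y_{i+1} − x_{i+1}·y_i:
  -8, 34, -142, -16  ⇒  2A = -132, A = -66.
Then Σ (x_i + x_{i+1})·c_i = 1008, so x̄ = 1008 / (6·(-66)) = -28/11.

-28/11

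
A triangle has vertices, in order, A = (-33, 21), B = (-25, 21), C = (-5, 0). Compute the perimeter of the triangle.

|AB| = √((8)² + (0)²) = √64 = 8
|BC| = √((20)² + (-21)²) = √841 = 29
|CA| = √((-28)² + (21)²) = √1225 = 35
Perimeter = 8 + 29 + 35 = 72.

72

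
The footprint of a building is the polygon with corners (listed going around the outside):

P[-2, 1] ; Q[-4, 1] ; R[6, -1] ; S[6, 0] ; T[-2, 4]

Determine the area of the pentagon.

Apply the shoelace (surveyor's) formula: 2A = Σ (x_i·y_{i+1} − x_{i+1}·y_i), indices taken mod 5.
P→Q: (-2)(1) − (-4)(1) = 2
Q→R: (-4)(-1) − (6)(1) = -2
R→S: (6)(0) − (6)(-1) = 6
S→T: (6)(4) − (-2)(0) = 24
T→P: (-2)(1) − (-2)(4) = 6
Σ = 36
Area = |Σ|/2 = 18.

18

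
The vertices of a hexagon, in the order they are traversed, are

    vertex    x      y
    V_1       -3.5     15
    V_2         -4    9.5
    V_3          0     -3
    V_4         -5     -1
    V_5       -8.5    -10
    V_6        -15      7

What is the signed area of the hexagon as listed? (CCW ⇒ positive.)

Apply Gauss's area formula: 2A = Σ (x_i·y_{i+1} − x_{i+1}·y_i), indices taken mod 6.
V_1→V_2: (-3.5)(9.5) − (-4)(15) = 26.75
V_2→V_3: (-4)(-3) − (0)(9.5) = 12
V_3→V_4: (0)(-1) − (-5)(-3) = -15
V_4→V_5: (-5)(-10) − (-8.5)(-1) = 41.5
V_5→V_6: (-8.5)(7) − (-15)(-10) = -209.5
V_6→V_1: (-15)(15) − (-3.5)(7) = -200.5
Σ = -344.75
Signed area = Σ/2 = -172.375 (negative ⇒ clockwise traversal).

-172.375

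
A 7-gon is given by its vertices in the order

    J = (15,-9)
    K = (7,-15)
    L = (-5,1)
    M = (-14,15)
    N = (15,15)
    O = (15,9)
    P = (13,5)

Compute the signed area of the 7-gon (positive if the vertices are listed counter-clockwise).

Apply the surveyor's formula: 2A = Σ (x_i·y_{i+1} − x_{i+1}·y_i), indices taken mod 7.
J→K: (15)(-15) − (7)(-9) = -162
K→L: (7)(1) − (-5)(-15) = -68
L→M: (-5)(15) − (-14)(1) = -61
M→N: (-14)(15) − (15)(15) = -435
N→O: (15)(9) − (15)(15) = -90
O→P: (15)(5) − (13)(9) = -42
P→J: (13)(-9) − (15)(5) = -192
Σ = -1050
Signed area = Σ/2 = -525 (negative ⇒ clockwise traversal).

-525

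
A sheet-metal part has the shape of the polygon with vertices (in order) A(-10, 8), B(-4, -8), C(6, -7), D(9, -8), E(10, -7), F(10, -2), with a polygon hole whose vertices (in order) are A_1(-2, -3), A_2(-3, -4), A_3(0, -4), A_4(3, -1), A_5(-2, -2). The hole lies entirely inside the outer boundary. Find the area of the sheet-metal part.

156.5

Outer boundary:
Σ = (112) + (76) + (15) + (17) + (50) + (60) = 330
Area = |Σ|/2 = 165.
Hole:
Apply the shoelace formula: 2A = Σ (x_i·y_{i+1} − x_{i+1}·y_i), indices taken mod 5.
A_1→A_2: (-2)(-4) − (-3)(-3) = -1
A_2→A_3: (-3)(-4) − (0)(-4) = 12
A_3→A_4: (0)(-1) − (3)(-4) = 12
A_4→A_5: (3)(-2) − (-2)(-1) = -8
A_5→A_1: (-2)(-3) − (-2)(-2) = 2
Σ = 17
Area = |Σ|/2 = 8.5.
Net area = 165 − 8.5 = 156.5.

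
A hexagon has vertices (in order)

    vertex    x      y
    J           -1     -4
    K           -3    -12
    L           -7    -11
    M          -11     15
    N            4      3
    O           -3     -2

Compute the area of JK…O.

Σ = (0) + (-51) + (-226) + (-93) + (1) + (10) = -359
Area = |Σ|/2 = 179.5.

179.5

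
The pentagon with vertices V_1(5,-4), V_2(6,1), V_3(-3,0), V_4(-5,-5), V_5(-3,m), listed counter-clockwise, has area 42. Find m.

The doubled signed area Σ (x_i y_{i+1} − x_{i+1} y_i) is linear in m.
With m=0 it equals 44; the coefficient of m is -10 (from the two edges through V_5).
So -10·m + 44 = 2·42 = 84 ⇒ m = -4.

-4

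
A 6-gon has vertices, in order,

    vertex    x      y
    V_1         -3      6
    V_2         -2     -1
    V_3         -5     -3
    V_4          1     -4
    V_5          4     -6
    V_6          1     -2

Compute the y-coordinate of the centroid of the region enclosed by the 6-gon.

Apply the shoelace (surveyor's) formula. First the cross-terms c_i = x_i·y_{i+1} − x_{i+1}·y_i:
  15, 1, 23, 10, -2, 0  ⇒  2A = 47, A = 23.5.
Then Σ (y_i + y_{i+1})·c_i = -174, so ȳ = -174 / (6·23.5) = -58/47.

-58/47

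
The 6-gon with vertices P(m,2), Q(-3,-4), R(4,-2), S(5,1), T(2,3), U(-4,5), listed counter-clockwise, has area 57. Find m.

-5

Write out the shoelace sum; only the two edges meeting at P involve m:
2·Area = [((-4)·2 − m·5) + (m·(-4) − (-3)·2)] + 71
       = -9·m + 69 = 114
⇒ m = -5.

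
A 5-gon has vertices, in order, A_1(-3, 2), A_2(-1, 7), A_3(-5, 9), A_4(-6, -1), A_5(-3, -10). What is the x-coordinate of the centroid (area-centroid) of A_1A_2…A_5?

Apply the shoelace formula. First the cross-terms c_i = x_i·y_{i+1} − x_{i+1}·y_i:
  -19, 26, 59, 57, -36  ⇒  2A = 87, A = 43.5.
Then Σ (x_i + x_{i+1})·c_i = -1026, so x̄ = -1026 / (6·43.5) = -114/29.

-114/29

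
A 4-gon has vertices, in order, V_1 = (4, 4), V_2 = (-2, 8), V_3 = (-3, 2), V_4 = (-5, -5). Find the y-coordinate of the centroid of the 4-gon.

Apply the shoelace (surveyor's) formula. First the cross-terms c_i = x_i·y_{i+1} − x_{i+1}·y_i:
  40, 20, 25, 0  ⇒  2A = 85, A = 42.5.
Then Σ (y_i + y_{i+1})·c_i = 605, so ȳ = 605 / (6·42.5) = 121/51.

121/51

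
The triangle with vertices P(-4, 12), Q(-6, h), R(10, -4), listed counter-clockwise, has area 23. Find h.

Write out the shoelace sum; only the two edges meeting at Q involve h:
2·Area = [((-4)·h − (-6)·12) + ((-6)·(-4) − 10·h)] + 104
       = -14·h + 200 = 46
⇒ h = 11.

11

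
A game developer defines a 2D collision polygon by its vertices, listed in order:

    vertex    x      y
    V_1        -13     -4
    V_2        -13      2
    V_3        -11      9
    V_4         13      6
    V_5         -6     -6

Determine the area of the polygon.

Apply the shoelace (surveyor's) formula: 2A = Σ (x_i·y_{i+1} − x_{i+1}·y_i), indices taken mod 5.
V_1→V_2: (-13)(2) − (-13)(-4) = -78
V_2→V_3: (-13)(9) − (-11)(2) = -95
V_3→V_4: (-11)(6) − (13)(9) = -183
V_4→V_5: (13)(-6) − (-6)(6) = -42
V_5→V_1: (-6)(-4) − (-13)(-6) = -54
Σ = -452
Area = |Σ|/2 = 226.

226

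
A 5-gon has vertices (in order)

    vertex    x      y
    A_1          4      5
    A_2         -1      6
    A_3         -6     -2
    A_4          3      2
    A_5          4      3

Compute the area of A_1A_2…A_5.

35

Cross-terms: 29, 38, -6, 1, 8  ⇒  Σ = 70
Area = |Σ|/2 = 35.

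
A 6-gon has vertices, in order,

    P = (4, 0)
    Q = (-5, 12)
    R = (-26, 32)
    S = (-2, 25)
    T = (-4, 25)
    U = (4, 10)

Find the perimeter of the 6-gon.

|PQ| = √((-9)² + (12)²) = √225 = 15
|QR| = √((-21)² + (20)²) = √841 = 29
|RS| = √((24)² + (-7)²) = √625 = 25
|ST| = √((-2)² + (0)²) = √4 = 2
|TU| = √((8)² + (-15)²) = √289 = 17
|UP| = √((0)² + (-10)²) = √100 = 10
Perimeter = 15 + 29 + 25 + 2 + 17 + 10 = 98.

98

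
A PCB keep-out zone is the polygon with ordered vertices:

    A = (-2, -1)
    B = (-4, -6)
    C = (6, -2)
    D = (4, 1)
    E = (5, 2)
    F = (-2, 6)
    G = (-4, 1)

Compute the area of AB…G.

65.5

Apply the shoelace formula: 2A = Σ (x_i·y_{i+1} − x_{i+1}·y_i), indices taken mod 7.
Σ = (8) + (44) + (14) + (3) + (34) + (22) + (6) = 131
Area = |Σ|/2 = 65.5.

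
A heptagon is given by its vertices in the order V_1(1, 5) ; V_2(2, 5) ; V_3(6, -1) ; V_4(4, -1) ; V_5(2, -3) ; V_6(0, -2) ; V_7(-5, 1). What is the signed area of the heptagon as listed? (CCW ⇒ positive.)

-44.5

Apply Gauss's area formula: 2A = Σ (x_i·y_{i+1} − x_{i+1}·y_i), indices taken mod 7.
V_1→V_2: (1)(5) − (2)(5) = -5
V_2→V_3: (2)(-1) − (6)(5) = -32
V_3→V_4: (6)(-1) − (4)(-1) = -2
V_4→V_5: (4)(-3) − (2)(-1) = -10
V_5→V_6: (2)(-2) − (0)(-3) = -4
V_6→V_7: (0)(1) − (-5)(-2) = -10
V_7→V_1: (-5)(5) − (1)(1) = -26
Σ = -89
Signed area = Σ/2 = -44.5 (negative ⇒ clockwise traversal).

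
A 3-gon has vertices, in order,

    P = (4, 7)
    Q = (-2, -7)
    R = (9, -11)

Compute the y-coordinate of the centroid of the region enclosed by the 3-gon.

-11/3

Apply the surveyor's formula. First the cross-terms c_i = x_i·y_{i+1} − x_{i+1}·y_i:
  -14, 85, 107  ⇒  2A = 178, A = 89.
Then Σ (y_i + y_{i+1})·c_i = -1958, so ȳ = -1958 / (6·89) = -11/3.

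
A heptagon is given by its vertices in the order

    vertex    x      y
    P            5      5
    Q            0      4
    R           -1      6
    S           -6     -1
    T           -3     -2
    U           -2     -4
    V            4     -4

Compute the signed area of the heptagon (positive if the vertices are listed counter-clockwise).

71

Apply the shoelace (surveyor's) formula: 2A = Σ (x_i·y_{i+1} − x_{i+1}·y_i), indices taken mod 7.
Σ = (20) + (4) + (37) + (9) + (8) + (24) + (40) = 142
Signed area = Σ/2 = 71 (positive ⇒ counter-clockwise traversal).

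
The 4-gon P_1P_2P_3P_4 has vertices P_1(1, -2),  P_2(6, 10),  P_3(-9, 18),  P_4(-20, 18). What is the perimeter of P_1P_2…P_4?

|P_1P_2| = √((5)² + (12)²) = √169 = 13
|P_2P_3| = √((-15)² + (8)²) = √289 = 17
|P_3P_4| = √((-11)² + (0)²) = √121 = 11
|P_4P_1| = √((21)² + (-20)²) = √841 = 29
Perimeter = 13 + 17 + 11 + 29 = 70.

70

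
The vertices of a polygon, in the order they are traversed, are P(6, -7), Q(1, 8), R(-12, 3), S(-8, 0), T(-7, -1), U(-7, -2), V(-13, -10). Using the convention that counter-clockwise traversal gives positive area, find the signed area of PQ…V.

Apply Gauss's area formula: 2A = Σ (x_i·y_{i+1} − x_{i+1}·y_i), indices taken mod 7.
Σ = (55) + (99) + (24) + (8) + (7) + (44) + (151) = 388
Signed area = Σ/2 = 194 (positive ⇒ counter-clockwise traversal).

194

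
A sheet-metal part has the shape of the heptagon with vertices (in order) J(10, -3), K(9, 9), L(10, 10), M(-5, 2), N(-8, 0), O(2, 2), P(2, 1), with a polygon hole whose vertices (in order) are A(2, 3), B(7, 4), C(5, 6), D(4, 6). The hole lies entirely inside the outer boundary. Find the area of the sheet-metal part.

Outer boundary:
Apply the surveyor's formula: 2A = Σ (x_i·y_{i+1} − x_{i+1}·y_i), indices taken mod 7.
Cross-terms: 117, 0, 70, 16, -16, -2, -16  ⇒  Σ = 169
Area = |Σ|/2 = 84.5.
Hole:
Apply the shoelace (surveyor's) formula: 2A = Σ (x_i·y_{i+1} − x_{i+1}·y_i), indices taken mod 4.
A→B: (2)(4) − (7)(3) = -13
B→C: (7)(6) − (5)(4) = 22
C→D: (5)(6) − (4)(6) = 6
D→A: (4)(3) − (2)(6) = 0
Σ = 15
Area = |Σ|/2 = 7.5.
Net area = 84.5 − 7.5 = 77.

77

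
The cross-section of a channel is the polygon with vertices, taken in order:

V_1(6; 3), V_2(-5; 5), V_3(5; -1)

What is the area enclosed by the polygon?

23

Apply the surveyor's formula: 2A = Σ (x_i·y_{i+1} − x_{i+1}·y_i), indices taken mod 3.
Cross-terms: 45, -20, 21  ⇒  Σ = 46
Area = |Σ|/2 = 23.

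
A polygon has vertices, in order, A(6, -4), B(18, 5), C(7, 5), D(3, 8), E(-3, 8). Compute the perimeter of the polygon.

|AB| = √((12)² + (9)²) = √225 = 15
|BC| = √((-11)² + (0)²) = √121 = 11
|CD| = √((-4)² + (3)²) = √25 = 5
|DE| = √((-6)² + (0)²) = √36 = 6
|EA| = √((9)² + (-12)²) = √225 = 15
Perimeter = 15 + 11 + 5 + 6 + 15 = 52.

52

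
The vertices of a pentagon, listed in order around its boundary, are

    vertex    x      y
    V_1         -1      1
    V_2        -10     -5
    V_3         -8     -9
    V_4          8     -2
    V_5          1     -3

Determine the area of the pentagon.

64.5

Apply the shoelace formula: 2A = Σ (x_i·y_{i+1} − x_{i+1}·y_i), indices taken mod 5.
Σ = (15) + (50) + (88) + (-22) + (-2) = 129
Area = |Σ|/2 = 64.5.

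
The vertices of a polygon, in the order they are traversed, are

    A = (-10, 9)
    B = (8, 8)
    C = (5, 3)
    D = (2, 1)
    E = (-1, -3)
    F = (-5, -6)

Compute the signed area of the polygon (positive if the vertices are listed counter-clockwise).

-144

Apply the shoelace (surveyor's) formula: 2A = Σ (x_i·y_{i+1} − x_{i+1}·y_i), indices taken mod 6.
Σ = (-152) + (-16) + (-1) + (-5) + (-9) + (-105) = -288
Signed area = Σ/2 = -144 (negative ⇒ clockwise traversal).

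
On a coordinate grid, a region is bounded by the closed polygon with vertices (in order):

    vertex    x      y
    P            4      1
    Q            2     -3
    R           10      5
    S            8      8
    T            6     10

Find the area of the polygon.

32

Cross-terms: -14, 40, 40, 32, -34  ⇒  Σ = 64
Area = |Σ|/2 = 32.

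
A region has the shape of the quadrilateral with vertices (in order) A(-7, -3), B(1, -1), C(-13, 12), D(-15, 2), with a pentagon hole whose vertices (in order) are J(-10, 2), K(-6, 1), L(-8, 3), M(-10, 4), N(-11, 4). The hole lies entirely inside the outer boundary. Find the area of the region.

105

Outer boundary:
Σ = (10) + (-1) + (154) + (59) = 222
Area = |Σ|/2 = 111.
Hole:
Apply the shoelace (surveyor's) formula: 2A = Σ (x_i·y_{i+1} − x_{i+1}·y_i), indices taken mod 5.
Σ = (2) + (-10) + (-2) + (4) + (18) = 12
Area = |Σ|/2 = 6.
Net area = 111 − 6 = 105.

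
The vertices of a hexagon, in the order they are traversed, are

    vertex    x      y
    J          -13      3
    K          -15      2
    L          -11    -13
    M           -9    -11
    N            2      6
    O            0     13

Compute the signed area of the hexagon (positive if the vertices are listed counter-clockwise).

201.5

Apply Gauss's area formula: 2A = Σ (x_i·y_{i+1} − x_{i+1}·y_i), indices taken mod 6.
Σ = (19) + (217) + (4) + (-32) + (26) + (169) = 403
Signed area = Σ/2 = 201.5 (positive ⇒ counter-clockwise traversal).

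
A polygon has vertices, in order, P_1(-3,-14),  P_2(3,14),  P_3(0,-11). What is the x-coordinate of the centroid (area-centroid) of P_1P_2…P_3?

Apply the shoelace formula. First the cross-terms c_i = x_i·y_{i+1} − x_{i+1}·y_i:
  0, -33, -33  ⇒  2A = -66, A = -33.
Then Σ (x_i + x_{i+1})·c_i = 0, so x̄ = 0 / (6·(-33)) = 0.

0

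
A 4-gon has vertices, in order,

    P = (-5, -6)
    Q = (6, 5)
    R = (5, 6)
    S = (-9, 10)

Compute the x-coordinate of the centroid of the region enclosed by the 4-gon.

-58/23

Apply the surveyor's formula. First the cross-terms c_i = x_i·y_{i+1} − x_{i+1}·y_i:
  11, 11, 104, 104  ⇒  2A = 230, A = 115.
Then Σ (x_i + x_{i+1})·c_i = -1740, so x̄ = -1740 / (6·115) = -58/23.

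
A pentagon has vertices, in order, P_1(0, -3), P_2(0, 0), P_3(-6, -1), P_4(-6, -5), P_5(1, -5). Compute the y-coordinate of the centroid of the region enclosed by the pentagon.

-235/84

Apply the surveyor's formula. First the cross-terms c_i = x_i·y_{i+1} − x_{i+1}·y_i:
  0, 0, 24, 35, -3  ⇒  2A = 56, A = 28.
Then Σ (y_i + y_{i+1})·c_i = -470, so ȳ = -470 / (6·28) = -235/84.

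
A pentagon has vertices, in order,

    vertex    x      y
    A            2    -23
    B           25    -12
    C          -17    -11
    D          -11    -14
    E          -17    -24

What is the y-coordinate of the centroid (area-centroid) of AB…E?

-1823/109

Apply the shoelace (surveyor's) formula. First the cross-terms c_i = x_i·y_{i+1} − x_{i+1}·y_i:
  551, -479, 117, 26, 439  ⇒  2A = 654, A = 327.
Then Σ (y_i + y_{i+1})·c_i = -32814, so ȳ = -32814 / (6·327) = -1823/109.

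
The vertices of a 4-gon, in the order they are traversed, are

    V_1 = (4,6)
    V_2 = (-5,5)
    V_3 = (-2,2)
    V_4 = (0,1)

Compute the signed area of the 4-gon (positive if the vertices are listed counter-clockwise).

Σ = (50) + (0) + (-2) + (-4) = 44
Signed area = Σ/2 = 22 (positive ⇒ counter-clockwise traversal).

22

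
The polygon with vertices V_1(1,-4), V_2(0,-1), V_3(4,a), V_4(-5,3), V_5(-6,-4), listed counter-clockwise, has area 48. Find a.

3

The doubled signed area Σ (x_i y_{i+1} − x_{i+1} y_i) is linear in a.
With a=0 it equals 81; the coefficient of a is 5 (from the two edges through V_3).
So 5·a + 81 = 2·48 = 96 ⇒ a = 3.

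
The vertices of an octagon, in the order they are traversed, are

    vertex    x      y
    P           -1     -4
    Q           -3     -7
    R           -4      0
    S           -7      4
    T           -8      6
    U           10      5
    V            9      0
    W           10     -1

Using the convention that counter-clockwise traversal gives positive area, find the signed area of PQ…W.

Σ = (-5) + (-28) + (-16) + (-10) + (-100) + (-45) + (-9) + (-41) = -254
Signed area = Σ/2 = -127 (negative ⇒ clockwise traversal).

-127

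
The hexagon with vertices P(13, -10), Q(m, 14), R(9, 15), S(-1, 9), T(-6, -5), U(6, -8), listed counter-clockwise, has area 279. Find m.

Write out the shoelace sum; only the two edges meeting at Q involve m:
2·Area = [(13·14 − m·(-10)) + (m·15 − 9·14)] + 277
       = 25·m + 333 = 558
⇒ m = 9.

9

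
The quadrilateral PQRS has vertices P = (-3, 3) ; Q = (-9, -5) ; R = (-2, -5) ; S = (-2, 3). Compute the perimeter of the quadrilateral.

26

|PQ| = √((-6)² + (-8)²) = √100 = 10
|QR| = √((7)² + (0)²) = √49 = 7
|RS| = √((0)² + (8)²) = √64 = 8
|SP| = √((-1)² + (0)²) = √1 = 1
Perimeter = 10 + 7 + 8 + 1 = 26.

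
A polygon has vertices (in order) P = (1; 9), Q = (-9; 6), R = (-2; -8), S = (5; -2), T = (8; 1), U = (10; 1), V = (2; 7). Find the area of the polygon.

156.5

Apply Gauss's area formula: 2A = Σ (x_i·y_{i+1} − x_{i+1}·y_i), indices taken mod 7.
Σ = (87) + (84) + (44) + (21) + (-2) + (68) + (11) = 313
Area = |Σ|/2 = 156.5.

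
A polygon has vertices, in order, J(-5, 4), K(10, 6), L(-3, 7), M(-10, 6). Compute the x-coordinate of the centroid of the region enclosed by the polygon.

-13/9

Apply the shoelace formula. First the cross-terms c_i = x_i·y_{i+1} − x_{i+1}·y_i:
  -70, 88, 52, -10  ⇒  2A = 60, A = 30.
Then Σ (x_i + x_{i+1})·c_i = -260, so x̄ = -260 / (6·30) = -13/9.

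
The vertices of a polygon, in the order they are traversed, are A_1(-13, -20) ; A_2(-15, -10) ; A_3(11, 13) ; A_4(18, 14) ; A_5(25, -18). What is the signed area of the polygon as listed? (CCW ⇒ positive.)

Apply the shoelace (surveyor's) formula: 2A = Σ (x_i·y_{i+1} − x_{i+1}·y_i), indices taken mod 5.
A_1→A_2: (-13)(-10) − (-15)(-20) = -170
A_2→A_3: (-15)(13) − (11)(-10) = -85
A_3→A_4: (11)(14) − (18)(13) = -80
A_4→A_5: (18)(-18) − (25)(14) = -674
A_5→A_1: (25)(-20) − (-13)(-18) = -734
Σ = -1743
Signed area = Σ/2 = -871.5 (negative ⇒ clockwise traversal).

-871.5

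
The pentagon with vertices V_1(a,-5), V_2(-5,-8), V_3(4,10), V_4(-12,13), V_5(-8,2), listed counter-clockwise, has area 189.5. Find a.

-13

The doubled signed area Σ (x_i y_{i+1} − x_{i+1} y_i) is linear in a.
With a=0 it equals 249; the coefficient of a is -10 (from the two edges through V_1).
So -10·a + 249 = 2·189.5 = 379 ⇒ a = -13.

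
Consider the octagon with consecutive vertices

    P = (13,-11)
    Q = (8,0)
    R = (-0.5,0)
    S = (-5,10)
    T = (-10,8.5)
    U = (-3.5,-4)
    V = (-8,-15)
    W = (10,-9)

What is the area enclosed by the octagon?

Apply the shoelace formula: 2A = Σ (x_i·y_{i+1} − x_{i+1}·y_i), indices taken mod 8.
P→Q: (13)(0) − (8)(-11) = 88
Q→R: (8)(0) − (-0.5)(0) = 0
R→S: (-0.5)(10) − (-5)(0) = -5
S→T: (-5)(8.5) − (-10)(10) = 57.5
T→U: (-10)(-4) − (-3.5)(8.5) = 69.75
U→V: (-3.5)(-15) − (-8)(-4) = 20.5
V→W: (-8)(-9) − (10)(-15) = 222
W→P: (10)(-11) − (13)(-9) = 7
Σ = 459.75
Area = |Σ|/2 = 229.875.

229.875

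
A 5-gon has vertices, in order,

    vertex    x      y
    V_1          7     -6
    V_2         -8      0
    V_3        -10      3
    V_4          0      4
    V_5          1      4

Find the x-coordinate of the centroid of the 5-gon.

Apply the shoelace (surveyor's) formula. First the cross-terms c_i = x_i·y_{i+1} − x_{i+1}·y_i:
  -48, -24, -40, -4, -34  ⇒  2A = -150, A = -75.
Then Σ (x_i + x_{i+1})·c_i = 604, so x̄ = 604 / (6·(-75)) = -302/225.

-302/225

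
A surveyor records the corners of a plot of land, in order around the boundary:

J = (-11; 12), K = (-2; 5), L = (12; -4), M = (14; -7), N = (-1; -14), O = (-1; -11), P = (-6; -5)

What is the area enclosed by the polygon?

252.5

Apply Gauss's area formula: 2A = Σ (x_i·y_{i+1} − x_{i+1}·y_i), indices taken mod 7.
Σ = (-31) + (-52) + (-28) + (-203) + (-3) + (-61) + (-127) = -505
Area = |Σ|/2 = 252.5.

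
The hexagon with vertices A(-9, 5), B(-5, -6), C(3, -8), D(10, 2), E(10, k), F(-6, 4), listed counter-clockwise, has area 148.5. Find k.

3

Write out the shoelace sum; only the two edges meeting at E involve k:
2·Area = [(10·k − 10·2) + (10·4 − (-6)·k)] + 229
       = 16·k + 249 = 297
⇒ k = 3.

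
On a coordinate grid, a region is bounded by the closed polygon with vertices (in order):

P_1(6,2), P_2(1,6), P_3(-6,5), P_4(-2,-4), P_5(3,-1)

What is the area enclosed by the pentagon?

67.5

Cross-terms: 34, 41, 34, 14, 12  ⇒  Σ = 135
Area = |Σ|/2 = 67.5.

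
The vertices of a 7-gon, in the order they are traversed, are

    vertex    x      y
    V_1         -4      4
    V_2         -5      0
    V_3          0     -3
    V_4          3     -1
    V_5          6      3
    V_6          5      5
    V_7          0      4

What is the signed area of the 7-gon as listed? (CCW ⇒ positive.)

55

Σ = (20) + (15) + (9) + (15) + (15) + (20) + (16) = 110
Signed area = Σ/2 = 55 (positive ⇒ counter-clockwise traversal).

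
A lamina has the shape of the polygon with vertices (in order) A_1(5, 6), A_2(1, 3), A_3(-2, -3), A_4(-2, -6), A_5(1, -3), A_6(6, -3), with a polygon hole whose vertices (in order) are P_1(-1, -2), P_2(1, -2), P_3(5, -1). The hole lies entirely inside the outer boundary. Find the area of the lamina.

47

Outer boundary:
Cross-terms: 9, 3, 6, 12, 15, 51  ⇒  Σ = 96
Area = |Σ|/2 = 48.
Hole:
Σ = (4) + (9) + (-11) = 2
Area = |Σ|/2 = 1.
Net area = 48 − 1 = 47.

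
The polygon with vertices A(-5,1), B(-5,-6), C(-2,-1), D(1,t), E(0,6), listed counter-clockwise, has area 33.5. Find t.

Write out the shoelace sum; only the two edges meeting at D involve t:
2·Area = [((-2)·t − 1·(-1)) + (1·6 − 0·t)] + 58
       = -2·t + 65 = 67
⇒ t = -1.

-1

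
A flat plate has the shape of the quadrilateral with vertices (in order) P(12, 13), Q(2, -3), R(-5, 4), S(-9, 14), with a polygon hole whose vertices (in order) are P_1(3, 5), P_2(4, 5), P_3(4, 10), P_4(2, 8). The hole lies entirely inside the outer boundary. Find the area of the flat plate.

187.5

Outer boundary:
Apply Gauss's area formula: 2A = Σ (x_i·y_{i+1} − x_{i+1}·y_i), indices taken mod 4.
Σ = (-62) + (-7) + (-34) + (-285) = -388
Area = |Σ|/2 = 194.
Hole:
Apply the shoelace formula: 2A = Σ (x_i·y_{i+1} − x_{i+1}·y_i), indices taken mod 4.
P_1→P_2: (3)(5) − (4)(5) = -5
P_2→P_3: (4)(10) − (4)(5) = 20
P_3→P_4: (4)(8) − (2)(10) = 12
P_4→P_1: (2)(5) − (3)(8) = -14
Σ = 13
Area = |Σ|/2 = 6.5.
Net area = 194 − 6.5 = 187.5.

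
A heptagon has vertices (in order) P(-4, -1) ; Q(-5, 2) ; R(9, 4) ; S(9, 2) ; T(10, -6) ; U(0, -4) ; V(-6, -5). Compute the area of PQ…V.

Apply the surveyor's formula: 2A = Σ (x_i·y_{i+1} − x_{i+1}·y_i), indices taken mod 7.
P→Q: (-4)(2) − (-5)(-1) = -13
Q→R: (-5)(4) − (9)(2) = -38
R→S: (9)(2) − (9)(4) = -18
S→T: (9)(-6) − (10)(2) = -74
T→U: (10)(-4) − (0)(-6) = -40
U→V: (0)(-5) − (-6)(-4) = -24
V→P: (-6)(-1) − (-4)(-5) = -14
Σ = -221
Area = |Σ|/2 = 110.5.

110.5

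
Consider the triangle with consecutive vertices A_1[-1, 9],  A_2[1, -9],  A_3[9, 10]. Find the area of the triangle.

91

Apply the surveyor's formula: 2A = Σ (x_i·y_{i+1} − x_{i+1}·y_i), indices taken mod 3.
Σ = (0) + (91) + (91) = 182
Area = |Σ|/2 = 91.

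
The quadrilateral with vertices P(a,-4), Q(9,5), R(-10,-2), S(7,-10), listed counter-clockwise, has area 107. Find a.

The doubled signed area Σ (x_i y_{i+1} − x_{i+1} y_i) is linear in a.
With a=0 it equals 154; the coefficient of a is 15 (from the two edges through P).
So 15·a + 154 = 2·107 = 214 ⇒ a = 4.

4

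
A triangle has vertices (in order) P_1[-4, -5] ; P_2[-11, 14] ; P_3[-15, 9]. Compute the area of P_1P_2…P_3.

55.5

Σ = (-111) + (111) + (111) = 111
Area = |Σ|/2 = 55.5.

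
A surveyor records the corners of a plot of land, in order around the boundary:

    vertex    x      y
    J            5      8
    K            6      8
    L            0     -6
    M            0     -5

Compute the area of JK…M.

Apply Gauss's area formula: 2A = Σ (x_i·y_{i+1} − x_{i+1}·y_i), indices taken mod 4.
Σ = (-8) + (-36) + (0) + (25) = -19
Area = |Σ|/2 = 9.5.

9.5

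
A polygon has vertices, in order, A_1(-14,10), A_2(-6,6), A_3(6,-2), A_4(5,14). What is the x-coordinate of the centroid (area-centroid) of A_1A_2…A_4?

Apply Gauss's area formula. First the cross-terms c_i = x_i·y_{i+1} − x_{i+1}·y_i:
  -24, -24, 94, 246  ⇒  2A = 292, A = 146.
Then Σ (x_i + x_{i+1})·c_i = -700, so x̄ = -700 / (6·146) = -175/219.

-175/219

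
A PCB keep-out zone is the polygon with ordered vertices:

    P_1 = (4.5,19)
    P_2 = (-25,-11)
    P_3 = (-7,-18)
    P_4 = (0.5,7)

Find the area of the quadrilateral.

368.25

Cross-terms: 425.5, 373, -40, -22  ⇒  Σ = 736.5
Area = |Σ|/2 = 368.25.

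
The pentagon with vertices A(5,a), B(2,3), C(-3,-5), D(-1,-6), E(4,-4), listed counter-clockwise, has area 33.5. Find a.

The doubled signed area Σ (x_i y_{i+1} − x_{i+1} y_i) is linear in a.
With a=0 it equals 75; the coefficient of a is 2 (from the two edges through A).
So 2·a + 75 = 2·33.5 = 67 ⇒ a = -4.

-4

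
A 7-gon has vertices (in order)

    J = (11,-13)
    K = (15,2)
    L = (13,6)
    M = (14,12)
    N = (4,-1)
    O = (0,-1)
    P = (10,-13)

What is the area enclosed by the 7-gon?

Apply the shoelace (surveyor's) formula: 2A = Σ (x_i·y_{i+1} − x_{i+1}·y_i), indices taken mod 7.
Σ = (217) + (64) + (72) + (-62) + (-4) + (10) + (13) = 310
Area = |Σ|/2 = 155.

155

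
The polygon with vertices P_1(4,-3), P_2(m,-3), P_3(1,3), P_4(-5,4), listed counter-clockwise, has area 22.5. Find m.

Write out the shoelace sum; only the two edges meeting at P_2 involve m:
2·Area = [(4·(-3) − m·(-3)) + (m·3 − 1·(-3))] + 18
       = 6·m + 9 = 45
⇒ m = 6.

6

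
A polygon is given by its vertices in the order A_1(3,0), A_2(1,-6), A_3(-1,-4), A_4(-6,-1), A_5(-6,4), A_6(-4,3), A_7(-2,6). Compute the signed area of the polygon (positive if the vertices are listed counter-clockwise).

Σ = (-18) + (-10) + (-23) + (-30) + (-2) + (-18) + (-18) = -119
Signed area = Σ/2 = -59.5 (negative ⇒ clockwise traversal).

-59.5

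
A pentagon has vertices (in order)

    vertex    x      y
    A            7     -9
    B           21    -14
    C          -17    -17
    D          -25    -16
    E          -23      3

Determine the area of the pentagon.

Apply the shoelace formula: 2A = Σ (x_i·y_{i+1} − x_{i+1}·y_i), indices taken mod 5.
Σ = (91) + (-595) + (-153) + (-443) + (186) = -914
Area = |Σ|/2 = 457.

457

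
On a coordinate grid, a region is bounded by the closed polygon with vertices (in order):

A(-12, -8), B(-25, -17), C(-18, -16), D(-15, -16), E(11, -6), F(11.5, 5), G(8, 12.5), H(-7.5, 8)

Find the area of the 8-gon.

Σ = (4) + (94) + (48) + (266) + (124) + (103.75) + (157.75) + (156) = 953.5
Area = |Σ|/2 = 476.75.

476.75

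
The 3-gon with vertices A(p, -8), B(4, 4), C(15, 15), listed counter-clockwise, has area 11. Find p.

-10

Write out the shoelace sum; only the two edges meeting at A involve p:
2·Area = [(15·(-8) − p·15) + (p·4 − 4·(-8))] + 0
       = -11·p + -88 = 22
⇒ p = -10.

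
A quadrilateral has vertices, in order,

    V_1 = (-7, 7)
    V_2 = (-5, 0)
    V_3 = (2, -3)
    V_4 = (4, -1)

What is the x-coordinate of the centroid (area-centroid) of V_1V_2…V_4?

-52/27

Apply the shoelace (surveyor's) formula. First the cross-terms c_i = x_i·y_{i+1} − x_{i+1}·y_i:
  35, 15, 10, 21  ⇒  2A = 81, A = 40.5.
Then Σ (x_i + x_{i+1})·c_i = -468, so x̄ = -468 / (6·40.5) = -52/27.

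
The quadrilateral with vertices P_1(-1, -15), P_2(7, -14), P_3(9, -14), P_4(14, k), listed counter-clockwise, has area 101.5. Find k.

Write out the shoelace sum; only the two edges meeting at P_4 involve k:
2·Area = [(9·k − 14·(-14)) + (14·(-15) − (-1)·k)] + 147
       = 10·k + 133 = 203
⇒ k = 7.

7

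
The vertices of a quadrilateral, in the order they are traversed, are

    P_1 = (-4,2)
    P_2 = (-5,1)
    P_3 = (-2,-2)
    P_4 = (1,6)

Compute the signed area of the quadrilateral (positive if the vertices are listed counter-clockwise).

Apply the surveyor's formula: 2A = Σ (x_i·y_{i+1} − x_{i+1}·y_i), indices taken mod 4.
Cross-terms: 6, 12, -10, 26  ⇒  Σ = 34
Signed area = Σ/2 = 17 (positive ⇒ counter-clockwise traversal).

17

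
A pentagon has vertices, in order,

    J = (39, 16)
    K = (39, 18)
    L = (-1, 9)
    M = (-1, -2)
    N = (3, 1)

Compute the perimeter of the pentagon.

|JK| = √((0)² + (2)²) = √4 = 2
|KL| = √((-40)² + (-9)²) = √1681 = 41
|LM| = √((0)² + (-11)²) = √121 = 11
|MN| = √((4)² + (3)²) = √25 = 5
|NJ| = √((36)² + (15)²) = √1521 = 39
Perimeter = 2 + 41 + 11 + 5 + 39 = 98.

98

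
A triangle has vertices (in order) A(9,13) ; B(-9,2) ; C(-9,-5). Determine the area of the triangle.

A→B: (9)(2) − (-9)(13) = 135
B→C: (-9)(-5) − (-9)(2) = 63
C→A: (-9)(13) − (9)(-5) = -72
Σ = 126
Area = |Σ|/2 = 63.

63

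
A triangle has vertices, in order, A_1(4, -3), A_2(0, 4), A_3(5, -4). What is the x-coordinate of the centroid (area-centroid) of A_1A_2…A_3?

Apply the shoelace formula. First the cross-terms c_i = x_i·y_{i+1} − x_{i+1}·y_i:
  16, -20, 1  ⇒  2A = -3, A = -1.5.
Then Σ (x_i + x_{i+1})·c_i = -27, so x̄ = -27 / (6·(-1.5)) = 3.

3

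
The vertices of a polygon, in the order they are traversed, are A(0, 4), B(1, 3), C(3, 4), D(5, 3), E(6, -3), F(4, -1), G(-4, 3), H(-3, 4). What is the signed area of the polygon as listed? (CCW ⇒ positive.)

Apply the shoelace formula: 2A = Σ (x_i·y_{i+1} − x_{i+1}·y_i), indices taken mod 8.
Cross-terms: -4, -5, -11, -33, 6, 8, -7, -12  ⇒  Σ = -58
Signed area = Σ/2 = -29 (negative ⇒ clockwise traversal).

-29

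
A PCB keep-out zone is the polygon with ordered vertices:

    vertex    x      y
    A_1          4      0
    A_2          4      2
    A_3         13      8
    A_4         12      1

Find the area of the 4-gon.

Apply the shoelace (surveyor's) formula: 2A = Σ (x_i·y_{i+1} − x_{i+1}·y_i), indices taken mod 4.
A_1→A_2: (4)(2) − (4)(0) = 8
A_2→A_3: (4)(8) − (13)(2) = 6
A_3→A_4: (13)(1) − (12)(8) = -83
A_4→A_1: (12)(0) − (4)(1) = -4
Σ = -73
Area = |Σ|/2 = 36.5.

36.5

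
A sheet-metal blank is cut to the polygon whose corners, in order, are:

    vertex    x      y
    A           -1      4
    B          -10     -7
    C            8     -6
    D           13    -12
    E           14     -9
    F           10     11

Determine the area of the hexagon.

Apply the shoelace formula: 2A = Σ (x_i·y_{i+1} − x_{i+1}·y_i), indices taken mod 6.
Σ = (47) + (116) + (-18) + (51) + (244) + (51) = 491
Area = |Σ|/2 = 245.5.

245.5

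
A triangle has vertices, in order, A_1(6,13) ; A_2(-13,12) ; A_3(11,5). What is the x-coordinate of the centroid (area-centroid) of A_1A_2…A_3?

Apply Gauss's area formula. First the cross-terms c_i = x_i·y_{i+1} − x_{i+1}·y_i:
  241, -197, 113  ⇒  2A = 157, A = 78.5.
Then Σ (x_i + x_{i+1})·c_i = 628, so x̄ = 628 / (6·78.5) = 4/3.

4/3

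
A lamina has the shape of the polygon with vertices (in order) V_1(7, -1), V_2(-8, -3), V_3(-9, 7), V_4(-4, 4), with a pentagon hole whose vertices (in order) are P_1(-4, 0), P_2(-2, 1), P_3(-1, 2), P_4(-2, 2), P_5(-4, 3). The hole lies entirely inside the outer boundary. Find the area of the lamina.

Outer boundary:
Apply the surveyor's formula: 2A = Σ (x_i·y_{i+1} − x_{i+1}·y_i), indices taken mod 4.
V_1→V_2: (7)(-3) − (-8)(-1) = -29
V_2→V_3: (-8)(7) − (-9)(-3) = -83
V_3→V_4: (-9)(4) − (-4)(7) = -8
V_4→V_1: (-4)(-1) − (7)(4) = -24
Σ = -144
Area = |Σ|/2 = 72.
Hole:
Apply the shoelace formula: 2A = Σ (x_i·y_{i+1} − x_{i+1}·y_i), indices taken mod 5.
Σ = (-4) + (-3) + (2) + (2) + (12) = 9
Area = |Σ|/2 = 4.5.
Net area = 72 − 4.5 = 67.5.

67.5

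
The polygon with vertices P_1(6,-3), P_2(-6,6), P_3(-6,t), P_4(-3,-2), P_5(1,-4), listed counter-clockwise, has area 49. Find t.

1

The doubled signed area Σ (x_i y_{i+1} − x_{i+1} y_i) is linear in t.
With t=0 it equals 101; the coefficient of t is -3 (from the two edges through P_3).
So -3·t + 101 = 2·49 = 98 ⇒ t = 1.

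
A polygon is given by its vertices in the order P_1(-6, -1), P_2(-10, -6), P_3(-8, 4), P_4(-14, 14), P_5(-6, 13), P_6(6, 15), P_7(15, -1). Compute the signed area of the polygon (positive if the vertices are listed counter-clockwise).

Apply Gauss's area formula: 2A = Σ (x_i·y_{i+1} − x_{i+1}·y_i), indices taken mod 7.
Σ = (26) + (-88) + (-56) + (-98) + (-168) + (-231) + (-21) = -636
Signed area = Σ/2 = -318 (negative ⇒ clockwise traversal).

-318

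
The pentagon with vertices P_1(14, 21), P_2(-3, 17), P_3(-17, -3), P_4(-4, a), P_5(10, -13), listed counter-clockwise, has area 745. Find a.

The doubled signed area Σ (x_i y_{i+1} − x_{i+1} y_i) is linear in a.
With a=0 it equals 1031; the coefficient of a is -27 (from the two edges through P_4).
So -27·a + 1031 = 2·745 = 1490 ⇒ a = -17.

-17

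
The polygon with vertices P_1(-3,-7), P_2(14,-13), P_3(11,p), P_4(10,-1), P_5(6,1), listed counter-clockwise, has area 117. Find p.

The doubled signed area Σ (x_i y_{i+1} − x_{i+1} y_i) is linear in p.
With p=0 it equals 246; the coefficient of p is 4 (from the two edges through P_3).
So 4·p + 246 = 2·117 = 234 ⇒ p = -3.

-3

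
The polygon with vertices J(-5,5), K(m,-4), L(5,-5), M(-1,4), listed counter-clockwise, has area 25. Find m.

The doubled signed area Σ (x_i y_{i+1} − x_{i+1} y_i) is linear in m.
With m=0 it equals 70; the coefficient of m is -10 (from the two edges through K).
So -10·m + 70 = 2·25 = 50 ⇒ m = 2.

2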